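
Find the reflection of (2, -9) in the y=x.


Reflection rule for y=x: (y, x)
(2, -9) -> (-9, 2)

(-9, 2)


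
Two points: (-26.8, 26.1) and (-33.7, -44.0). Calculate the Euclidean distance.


dx = -33.7 + 26.8 = -6.9
dy = -44.0 - 26.1 = -70.1
d = sqrt(47.61 + 4914.01) = sqrt(4961.62) = 70.4388

70.4388


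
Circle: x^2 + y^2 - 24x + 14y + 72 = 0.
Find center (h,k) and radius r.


h = -D/2 = 24/2 = 12
k = -E/2 = -14/2 = -7
r^2 = h^2 + k^2 - F = 144 + 49 - 72 = 121
r = 11

Center (12, -7), radius = 11


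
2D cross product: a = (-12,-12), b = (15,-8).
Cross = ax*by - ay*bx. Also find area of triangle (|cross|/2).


cross = -12*(-8) + 12*15 = 96 + 180 = 276
Triangle area = |276|/2 = 276/2 = 138.0000

cross = 276, triangle area = 138.0000


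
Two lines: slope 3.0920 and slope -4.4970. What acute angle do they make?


m1-m2 = 7.589
1+m1*m2 = -12.904724
tan(theta) = |7.589/(-12.904724)| = 0.588079
theta = arctan(|7.589/(-12.904724)|) = 30.4589 degrees (acute angle)

30.4589 degrees


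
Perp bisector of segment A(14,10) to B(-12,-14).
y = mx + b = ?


Midpoint = (1, -2)
Slope of AB = dy/dx = -24/(-26) = 0.9231
Perp slope = -dx/dy = -26/24 = -1.0833
b = My - (perp slope)*Mx = -2 + (-26*1)/(-24) = -2 + 1.0833 = -0.9167

y = -1.0833x - 0.9167


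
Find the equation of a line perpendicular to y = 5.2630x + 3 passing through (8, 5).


Perpendicular slope = -1/m1 = -1/5.2630 = -0.1900
b2 = y0 - m2*x0 = 5 + 8/5.2630 = 5 + 1.5200 = 6.5200

y = -0.1900x + 6.5200


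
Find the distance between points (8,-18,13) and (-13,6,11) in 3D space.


dx=-21, dy=24, dz=-2
d = sqrt(441+576+4) = sqrt(1021) = 31.9531

31.9531


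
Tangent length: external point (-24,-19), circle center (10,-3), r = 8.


d = sqrt((-24-10)^2 + (-19+ 3)^2) = sqrt(1156+256) = 37.5766
L = sqrt(1412.0000 - 64) = sqrt(1348.0000) = 36.7151

36.7151


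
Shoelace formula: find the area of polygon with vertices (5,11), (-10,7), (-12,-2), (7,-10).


sum(xi*y_{i+1}) = 5*7 - 10*(-2) - 12*(-10) + 7*11 = 252
sum(yi*x_{i+1}) = 11*(-10) + 7*(-12) - 2*7 - 10*5 = -258
Area = |252 + 258|/2 = 510/2 = 255.0000

255.0000 sq units


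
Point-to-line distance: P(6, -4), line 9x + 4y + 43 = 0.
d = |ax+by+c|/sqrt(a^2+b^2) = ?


|9*6 + 4*(-4) + 43| = |81| = 81
sqrt(81 + 16) = sqrt(97) = 9.8489
d = 81/sqrt(97) = 8.2243

8.2243


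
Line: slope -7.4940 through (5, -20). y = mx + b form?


y + 20 = -7.4940(x - 5)
y = -7.4940x - 20 + 7.4940*5
y = -7.4940x + 17.4700

y = -7.4940x + 17.4700


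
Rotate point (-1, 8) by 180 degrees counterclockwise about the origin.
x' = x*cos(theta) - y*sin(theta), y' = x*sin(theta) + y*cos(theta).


cos(180) = -1, sin(180) = 0
x' = -1*(-1) - 8*0 = 1
y' = -1*0 + 8*(-1) = -8

(1, -8)


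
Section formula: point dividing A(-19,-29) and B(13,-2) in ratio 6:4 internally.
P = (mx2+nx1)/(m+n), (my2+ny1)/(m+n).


Px = (6*13 + 4*(-19))/10 = 2/10 = 0.2000
Py = (6*(-2) + 4*(-29))/10 = -128/10 = -12.8000

P = (0.2000, -12.8000)


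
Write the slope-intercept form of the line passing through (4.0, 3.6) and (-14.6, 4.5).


m = (0.9)/(-18.6) = -0.0484
b = y1 - m*x1 = 3.6 - (0.9*4.0)/(-18.6) = 3.6 + 0.1935 = 3.7935

y = -0.0484x + 3.7935


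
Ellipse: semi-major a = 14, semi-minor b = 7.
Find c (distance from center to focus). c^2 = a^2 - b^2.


c^2 = 14^2 - 7^2 = 196 - 49 = 147
c = sqrt(147) = 12.1244

c = 12.1244


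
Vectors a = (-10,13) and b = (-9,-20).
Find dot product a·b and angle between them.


a·b = -10*(-9) + 13*(-20) = 90 - 260 = -170
|a| = sqrt(100+169) = 16.4012
|b| = sqrt(81+400) = 21.9317
cos(theta) = -170/(sqrt(269)*sqrt(481)) = -170/sqrt(129389) = -0.472607
theta = arccos(-170/sqrt(129389)) = 118.2037 degrees

a·b = -170, theta = 118.2037 deg


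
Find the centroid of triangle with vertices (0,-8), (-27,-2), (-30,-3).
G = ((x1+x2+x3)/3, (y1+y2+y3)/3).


Gx = (0- 27- 30)/3 = -57/3 = -19.0000
Gy = (-8- 2- 3)/3 = -13/3 = -4.3333

G = (-19.0000, -4.3333)


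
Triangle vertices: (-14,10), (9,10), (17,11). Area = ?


-14*(10-11) = 14
9*(11-10) = 9
17*(10-10) = 0
sum = 23
Area = |23|/2 = 11.5000

11.5000 sq units


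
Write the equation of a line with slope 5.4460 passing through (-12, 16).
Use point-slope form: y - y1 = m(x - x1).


y - 16 = 5.4460(x + 12)
y = 5.4460x + 16 - 5.4460*(-12)
y = 5.4460x + 81.3520

y = 5.4460x + 81.3520


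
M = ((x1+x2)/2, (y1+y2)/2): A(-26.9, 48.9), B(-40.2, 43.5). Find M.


Mx = (-26.9 - 40.2)/2 = -67.1/2 = -33.5500
My = (48.9 + 43.5)/2 = 92.4/2 = 46.2000

(-33.5500, 46.2000)


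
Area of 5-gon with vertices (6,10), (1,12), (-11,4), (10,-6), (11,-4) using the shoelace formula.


sum(xi*y_{i+1}) = 6*12 + 1*4 - 11*(-6) + 10*(-4) + 11*10 = 212
sum(yi*x_{i+1}) = 10*1 + 12*(-11) + 4*10 - 6*11 - 4*6 = -172
Area = |212 + 172|/2 = 384/2 = 192.0000

192.0000 sq units


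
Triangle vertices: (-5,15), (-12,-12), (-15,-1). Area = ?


-5*(-12+ 1) = 55
-12*(-1-15) = 192
-15*(15+ 12) = -405
sum = -158
Area = |-158|/2 = 79.0000

79.0000 sq units


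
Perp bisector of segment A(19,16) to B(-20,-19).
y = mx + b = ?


Midpoint = (-0.5, -1.5)
Slope of AB = dy/dx = -35/(-39) = 0.8974
Perp slope = -dx/dy = -39/35 = -1.1143
b = My - (perp slope)*Mx = -1.5 + (-39*(-0.5))/(-35) = -1.5 - 0.5571 = -2.0571

y = -1.1143x - 2.0571


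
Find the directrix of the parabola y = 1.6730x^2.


a = 1.6730
1/(4a) = 0.1494
directrix: y = -0.1494 = -0.1494

y = -0.1494


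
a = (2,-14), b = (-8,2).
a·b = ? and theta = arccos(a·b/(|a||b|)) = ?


a·b = 2*(-8) - 14*2 = -16 - 28 = -44
|a| = sqrt(4+196) = 14.1421
|b| = sqrt(64+4) = 8.2462
cos(theta) = -44/(sqrt(200)*sqrt(68)) = -44/sqrt(13600) = -0.377297
theta = arccos(-44/sqrt(13600)) = 112.1663 degrees

a·b = -44, theta = 112.1663 deg


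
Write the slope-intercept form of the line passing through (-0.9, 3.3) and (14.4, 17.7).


m = (14.4)/(15.3) = 0.9412
b = y1 - m*x1 = 3.3 - (14.4*(-0.9))/(15.3) = 3.3 + 0.8471 = 4.1471

y = 0.9412x + 4.1471


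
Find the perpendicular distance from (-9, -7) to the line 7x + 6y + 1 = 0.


|7*(-9) + 6*(-7) + 1| = |-104| = 104
sqrt(49 + 36) = sqrt(85) = 9.2195
d = 104/sqrt(85) = 11.2804

11.2804


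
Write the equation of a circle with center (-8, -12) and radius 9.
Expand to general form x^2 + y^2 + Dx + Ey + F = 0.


(x+ 8)^2 + (y+ 12)^2 = 9^2
D = -2h = 16, E = -2k = 24
F = h^2+k^2-r^2 = 64+144-81 = 127

x^2 + y^2 + 16x + 24y + 127 = 0


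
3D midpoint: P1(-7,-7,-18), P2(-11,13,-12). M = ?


Mx = (-7- 11)/2 = -9.0000
My = (-7+13)/2 = 3.0000
Mz = (-18- 12)/2 = -15.0000

M = (-9.0000, 3.0000, -15.0000)


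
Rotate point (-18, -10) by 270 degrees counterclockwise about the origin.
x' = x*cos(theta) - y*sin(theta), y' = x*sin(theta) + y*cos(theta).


cos(270) = 0, sin(270) = -1
x' = -18*0 + 10*(-1) = -10
y' = -18*(-1) - 10*0 = 18

(-10, 18)


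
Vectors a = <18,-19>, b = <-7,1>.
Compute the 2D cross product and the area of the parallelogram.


cross = 18*1 + 19*(-7) = 18 - 133 = -115
Parallelogram area = |-115| = 115

cross = -115, parallelogram area = 115


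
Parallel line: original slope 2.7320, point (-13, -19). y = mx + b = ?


Parallel lines have equal slopes.
m2 = 2.7320
b2 = -19 - 2.7320*(-13) = 16.5160

y = 2.7320x + 16.5160


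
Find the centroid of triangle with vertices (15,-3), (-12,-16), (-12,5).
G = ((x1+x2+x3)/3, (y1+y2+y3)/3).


Gx = (15- 12- 12)/3 = -9/3 = -3.0000
Gy = (-3- 16+5)/3 = -14/3 = -4.6667

G = (-3.0000, -4.6667)


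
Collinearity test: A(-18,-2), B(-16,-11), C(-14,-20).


-18*(-11+ 20) - 16*(-20+ 2) - 14*(-2+ 11)
= -162 + 288 - 126 = 0

Yes, collinear (determinant = 0)


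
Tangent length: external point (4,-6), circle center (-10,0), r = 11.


d = sqrt((4+ 10)^2 + (-6-0)^2) = sqrt(196+36) = 15.2315
L = sqrt(232.0000 - 121) = sqrt(111.0000) = 10.5357

10.5357


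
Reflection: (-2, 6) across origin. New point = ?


Reflection rule for origin: (-x, -y)
(-2, 6) -> (2, -6)

(2, -6)


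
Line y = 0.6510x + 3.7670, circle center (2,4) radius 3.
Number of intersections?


Substitute y = 0.6510x + 3.7670: (x-2)^2 + (0.6510x+3.7670-4)^2 = 9
Expand to Ax^2 + Bx + C = 0, where b-k = -0.233
A = 1+m^2 = 1.423801
B = 2(m(b-k) - h) = 2(0.6510*(-0.233) - 2) = -4.303366
C = h^2 + (b-k)^2 - r^2 = 4 + 0.054289 - 9 = -4.945711
disc = B^2-4AC = 18.5190 + 28.1668 = 46.6858
disc > 0

2 intersection points


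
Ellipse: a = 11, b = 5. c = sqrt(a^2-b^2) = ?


c^2 = 11^2 - 5^2 = 121 - 25 = 96
c = sqrt(96) = 9.7980

c = 9.7980


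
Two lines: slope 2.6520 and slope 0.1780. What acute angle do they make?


m1-m2 = 2.474
1+m1*m2 = 1.472056
tan(theta) = |2.474/1.472056| = 1.680643
theta = arctan(|2.474/1.472056|) = 59.2469 degrees (acute angle)

59.2469 degrees


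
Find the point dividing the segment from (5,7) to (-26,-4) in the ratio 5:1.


Px = (5*(-26) + 1*5)/6 = -125/6 = -20.8333
Py = (5*(-4) + 1*7)/6 = -13/6 = -2.1667

P = (-20.8333, -2.1667)


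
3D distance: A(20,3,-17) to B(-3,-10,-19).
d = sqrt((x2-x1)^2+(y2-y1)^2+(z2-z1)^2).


dx=-23, dy=-13, dz=-2
d = sqrt(529+169+4) = sqrt(702) = 26.4953

26.4953


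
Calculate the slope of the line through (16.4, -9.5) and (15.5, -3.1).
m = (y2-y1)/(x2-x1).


dy = -3.1 + 9.5 = 6.4
dx = 15.5 - 16.4 = -0.9
m = 6.4/(-0.9) = -7.1111

m = -7.1111


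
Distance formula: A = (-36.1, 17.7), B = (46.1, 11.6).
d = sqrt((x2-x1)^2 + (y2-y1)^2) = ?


dx = 46.1 + 36.1 = 82.2
dy = 11.6 - 17.7 = -6.1
d = sqrt(6756.84 + 37.21) = sqrt(6794.05) = 82.4260

82.4260


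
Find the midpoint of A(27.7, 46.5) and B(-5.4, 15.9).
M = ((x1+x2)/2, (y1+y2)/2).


Mx = (27.7 - 5.4)/2 = 22.3/2 = 11.1500
My = (46.5 + 15.9)/2 = 62.4/2 = 31.2000

(11.1500, 31.2000)


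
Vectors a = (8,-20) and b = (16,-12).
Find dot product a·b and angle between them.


a·b = 8*16 - 20*(-12) = 128 + 240 = 368
|a| = sqrt(64+400) = 21.5407
|b| = sqrt(256+144) = 20.0000
cos(theta) = 368/(sqrt(464)*sqrt(400)) = 368/sqrt(185600) = 0.854199
theta = arccos(368/sqrt(185600)) = 31.3287 degrees

a·b = 368, theta = 31.3287 deg


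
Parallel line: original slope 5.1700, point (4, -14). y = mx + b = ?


Parallel lines have equal slopes.
m2 = 5.1700
b2 = -14 - 5.1700*4 = -34.6800

y = 5.1700x - 34.6800


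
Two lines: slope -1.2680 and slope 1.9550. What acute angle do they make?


m1-m2 = -3.223
1+m1*m2 = -1.47894
tan(theta) = |-3.223/(-1.47894)| = 2.179264
theta = arctan(|-3.223/(-1.47894)|) = 65.3510 degrees (acute angle)

65.3510 degrees


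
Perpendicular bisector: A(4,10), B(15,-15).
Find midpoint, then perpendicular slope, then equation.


Midpoint = (9.5, -2.5)
Slope of AB = dy/dx = -25/11 = -2.2727
Perp slope = -dx/dy = 11/25 = 0.4400
b = My - (perp slope)*Mx = -2.5 + (11*9.5)/(-25) = -2.5 - 4.1800 = -6.6800

y = 0.4400x - 6.6800


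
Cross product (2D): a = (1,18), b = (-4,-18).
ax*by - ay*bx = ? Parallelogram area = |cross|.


cross = 1*(-18) - 18*(-4) = -18 + 72 = 54
Parallelogram area = |54| = 54

cross = 54, parallelogram area = 54


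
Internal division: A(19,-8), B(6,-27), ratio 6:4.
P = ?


Px = (6*6 + 4*19)/10 = 112/10 = 11.2000
Py = (6*(-27) + 4*(-8))/10 = -194/10 = -19.4000

P = (11.2000, -19.4000)


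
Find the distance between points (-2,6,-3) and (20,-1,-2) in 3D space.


dx=22, dy=-7, dz=1
d = sqrt(484+49+1) = sqrt(534) = 23.1084

23.1084


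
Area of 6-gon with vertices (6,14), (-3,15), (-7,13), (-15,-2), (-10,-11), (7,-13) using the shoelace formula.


sum(xi*y_{i+1}) = 6*15 - 3*13 - 7*(-2) - 15*(-11) - 10*(-13) + 7*14 = 458
sum(yi*x_{i+1}) = 14*(-3) + 15*(-7) + 13*(-15) - 2*(-10) - 11*7 - 13*6 = -477
Area = |458 + 477|/2 = 935/2 = 467.5000

467.5000 sq units


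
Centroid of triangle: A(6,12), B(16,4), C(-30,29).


Gx = (6+16- 30)/3 = -8/3 = -2.6667
Gy = (12+4+29)/3 = 45/3 = 15.0000

G = (-2.6667, 15.0000)


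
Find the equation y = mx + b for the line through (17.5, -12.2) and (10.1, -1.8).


m = (10.4)/(-7.4) = -1.4054
b = y1 - m*x1 = -12.2 - (10.4*17.5)/(-7.4) = -12.2 + 24.5946 = 12.3946

y = -1.4054x + 12.3946


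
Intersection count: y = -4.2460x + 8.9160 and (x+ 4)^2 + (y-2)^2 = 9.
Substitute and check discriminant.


Substitute y = -4.2460x + 8.9160: (x+ 4)^2 + (-4.2460x+8.9160-2)^2 = 9
Expand to Ax^2 + Bx + C = 0, where b-k = 6.916
A = 1+m^2 = 19.028516
B = 2(m(b-k) - h) = 2(-4.2460*6.916 + 4) = -50.730672
C = h^2 + (b-k)^2 - r^2 = 16 + 47.831056 - 9 = 54.831056
disc = B^2-4AC = 2573.6011 - 4173.4145 = -1599.8134
disc < 0

0 intersection points


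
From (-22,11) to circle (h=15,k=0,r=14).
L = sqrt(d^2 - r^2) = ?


d = sqrt((-22-15)^2 + (11-0)^2) = sqrt(1369+121) = 38.6005
L = sqrt(1490.0000 - 196) = sqrt(1294.0000) = 35.9722

35.9722


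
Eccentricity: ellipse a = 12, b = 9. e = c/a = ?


c = sqrt(144-81) = sqrt(63) = 7.9373
e = c/a = sqrt(63)/12 = 0.6614

e = 0.6614


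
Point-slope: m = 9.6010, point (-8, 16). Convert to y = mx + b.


y - 16 = 9.6010(x + 8)
y = 9.6010x + 16 - 9.6010*(-8)
y = 9.6010x + 92.8080

y = 9.6010x + 92.8080


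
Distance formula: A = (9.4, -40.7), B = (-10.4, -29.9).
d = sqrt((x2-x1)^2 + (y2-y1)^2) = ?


dx = -10.4 - 9.4 = -19.8
dy = -29.9 + 40.7 = 10.8
d = sqrt(392.04 + 116.64) = sqrt(508.68) = 22.5539

22.5539


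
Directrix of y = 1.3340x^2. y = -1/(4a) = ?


a = 1.3340
1/(4a) = 0.1874
directrix: y = -0.1874 = -0.1874

y = -0.1874


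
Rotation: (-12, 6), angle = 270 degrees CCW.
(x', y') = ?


cos(270) = 0, sin(270) = -1
x' = -12*0 - 6*(-1) = 6
y' = -12*(-1) + 6*0 = 12

(6, 12)


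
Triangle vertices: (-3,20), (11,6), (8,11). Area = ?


-3*(6-11) = 15
11*(11-20) = -99
8*(20-6) = 112
sum = 28
Area = |28|/2 = 14.0000

14.0000 sq units


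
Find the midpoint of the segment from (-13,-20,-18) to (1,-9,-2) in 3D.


Mx = (-13+1)/2 = -6.0000
My = (-20- 9)/2 = -14.5000
Mz = (-18- 2)/2 = -10.0000

M = (-6.0000, -14.5000, -10.0000)


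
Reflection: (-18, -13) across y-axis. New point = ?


Reflection rule for y-axis: (-x, y)
(-18, -13) -> (18, -13)

(18, -13)


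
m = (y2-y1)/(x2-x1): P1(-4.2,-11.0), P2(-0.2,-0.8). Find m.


dy = -0.8 + 11.0 = 10.2
dx = -0.2 + 4.2 = 4.0
m = 10.2/4.0 = 2.5500

m = 2.5500


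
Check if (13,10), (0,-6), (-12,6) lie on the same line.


13*(-6-6) + 0*(6-10) - 12*(10+ 6)
= -156 + 0 - 192 = -348

No, not collinear (determinant = -348)


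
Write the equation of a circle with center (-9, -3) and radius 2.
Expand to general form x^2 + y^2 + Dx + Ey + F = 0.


(x+ 9)^2 + (y+ 3)^2 = 2^2
D = -2h = 18, E = -2k = 6
F = h^2+k^2-r^2 = 81+9-4 = 86

x^2 + y^2 + 18x + 6y + 86 = 0


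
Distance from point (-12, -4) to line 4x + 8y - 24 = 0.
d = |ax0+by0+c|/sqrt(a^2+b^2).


|4*(-12) + 8*(-4) - 24| = |-104| = 104
sqrt(16 + 64) = sqrt(80) = 8.9443
d = 104/sqrt(80) = 11.6276

11.6276


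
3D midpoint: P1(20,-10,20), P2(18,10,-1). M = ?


Mx = (20+18)/2 = 19.0000
My = (-10+10)/2 = 0
Mz = (20- 1)/2 = 9.5000

M = (19.0000, 0, 9.5000)


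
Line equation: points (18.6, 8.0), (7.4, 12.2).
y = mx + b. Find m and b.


m = (4.2)/(-11.2) = -0.3750
b = y1 - m*x1 = 8.0 - (4.2*18.6)/(-11.2) = 8.0 + 6.9750 = 14.9750

y = -0.3750x + 14.9750


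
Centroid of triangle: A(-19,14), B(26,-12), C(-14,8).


Gx = (-19+26- 14)/3 = -7/3 = -2.3333
Gy = (14- 12+8)/3 = 10/3 = 3.3333

G = (-2.3333, 3.3333)


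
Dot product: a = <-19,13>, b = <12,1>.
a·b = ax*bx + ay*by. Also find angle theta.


a·b = -19*12 + 13*1 = -228 + 13 = -215
|a| = sqrt(361+169) = 23.0217
|b| = sqrt(144+1) = 12.0416
cos(theta) = -215/(sqrt(530)*sqrt(145)) = -215/sqrt(76850) = -0.775562
theta = arccos(-215/sqrt(76850)) = 140.8560 degrees

a·b = -215, theta = 140.8560 deg


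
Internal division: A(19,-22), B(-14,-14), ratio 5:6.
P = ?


Px = (5*(-14) + 6*19)/11 = 44/11 = 4.0000
Py = (5*(-14) + 6*(-22))/11 = -202/11 = -18.3636

P = (4.0000, -18.3636)


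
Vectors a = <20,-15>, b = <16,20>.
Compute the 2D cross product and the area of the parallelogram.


cross = 20*20 + 15*16 = 400 + 240 = 640
Parallelogram area = |640| = 640

cross = 640, parallelogram area = 640


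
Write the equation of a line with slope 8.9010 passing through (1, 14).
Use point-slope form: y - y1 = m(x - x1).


y - 14 = 8.9010(x - 1)
y = 8.9010x + 14 - 8.9010*1
y = 8.9010x + 5.0990

y = 8.9010x + 5.0990


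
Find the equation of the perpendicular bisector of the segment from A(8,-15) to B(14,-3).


Midpoint = (11, -9)
Slope of AB = dy/dx = 12/6 = 2.0000
Perp slope = -dx/dy = -6/12 = -0.5000
b = My - (perp slope)*Mx = -9 + (6*11)/12 = -9 + 5.5000 = -3.5000

y = -0.5000x - 3.5000


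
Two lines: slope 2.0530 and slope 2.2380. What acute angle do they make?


m1-m2 = -0.185
1+m1*m2 = 5.594614
tan(theta) = |-0.185/5.594614| = 0.033068
theta = arctan(|-0.185/5.594614|) = 1.8939 degrees (acute angle)

1.8939 degrees


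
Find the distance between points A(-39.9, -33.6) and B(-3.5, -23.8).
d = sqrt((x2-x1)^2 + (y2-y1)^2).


dx = -3.5 + 39.9 = 36.4
dy = -23.8 + 33.6 = 9.8
d = sqrt(1324.96 + 96.04) = sqrt(1421) = 37.6962

37.6962


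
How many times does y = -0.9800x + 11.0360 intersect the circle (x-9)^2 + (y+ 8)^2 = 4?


Substitute y = -0.9800x + 11.0360: (x-9)^2 + (-0.9800x+11.0360+ 8)^2 = 4
Expand to Ax^2 + Bx + C = 0, where b-k = 19.036
A = 1+m^2 = 1.9604
B = 2(m(b-k) - h) = 2(-0.9800*19.036 - 9) = -55.31056
C = h^2 + (b-k)^2 - r^2 = 81 + 362.369296 - 4 = 439.369296
disc = B^2-4AC = 3059.2580 - 3445.3583 = -386.1003
disc < 0

0 intersection points


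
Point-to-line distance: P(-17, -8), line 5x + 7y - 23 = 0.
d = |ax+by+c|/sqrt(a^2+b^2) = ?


|5*(-17) + 7*(-8) - 23| = |-164| = 164
sqrt(25 + 49) = sqrt(74) = 8.6023
d = 164/sqrt(74) = 19.0646

19.0646


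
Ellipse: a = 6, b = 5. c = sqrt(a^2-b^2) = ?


c^2 = 6^2 - 5^2 = 36 - 25 = 11
c = sqrt(11) = 3.3166

c = 3.3166


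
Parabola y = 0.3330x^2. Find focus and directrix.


a = 0.3330
1/(4a) = 0.7508
Focus = (0, 0.7508)
Directrix: y = -0.7508

Focus = (0, 0.7508), Directrix: y = -0.7508


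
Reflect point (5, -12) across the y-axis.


Reflection rule for y-axis: (-x, y)
(5, -12) -> (-5, -12)

(-5, -12)


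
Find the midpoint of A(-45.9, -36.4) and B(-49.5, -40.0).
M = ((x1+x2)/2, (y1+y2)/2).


Mx = (-45.9 - 49.5)/2 = -95.4/2 = -47.7000
My = (-36.4 - 40.0)/2 = -76.4/2 = -38.2000

(-47.7000, -38.2000)


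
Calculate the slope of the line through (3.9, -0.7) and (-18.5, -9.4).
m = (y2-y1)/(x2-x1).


dy = -9.4 + 0.7 = -8.7
dx = -18.5 - 3.9 = -22.4
m = -8.7/(-22.4) = 0.3884

m = 0.3884


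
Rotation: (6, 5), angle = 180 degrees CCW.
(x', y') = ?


cos(180) = -1, sin(180) = 0
x' = 6*(-1) - 5*0 = -6
y' = 6*0 + 5*(-1) = -5

(-6, -5)


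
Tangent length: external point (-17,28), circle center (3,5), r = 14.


d = sqrt((-17-3)^2 + (28-5)^2) = sqrt(400+529) = 30.4795
L = sqrt(929.0000 - 196) = sqrt(733.0000) = 27.0740

27.0740


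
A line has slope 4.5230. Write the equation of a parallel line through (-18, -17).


Parallel lines have equal slopes.
m2 = 4.5230
b2 = -17 - 4.5230*(-18) = 64.4140

y = 4.5230x + 64.4140


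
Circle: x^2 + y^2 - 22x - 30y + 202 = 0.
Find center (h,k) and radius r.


h = -D/2 = 22/2 = 11
k = -E/2 = 30/2 = 15
r^2 = h^2 + k^2 - F = 121 + 225 - 202 = 144
r = 12

Center (11, 15), radius = 12


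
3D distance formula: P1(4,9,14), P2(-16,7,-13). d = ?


dx=-20, dy=-2, dz=-27
d = sqrt(400+4+729) = sqrt(1133) = 33.6601

33.6601


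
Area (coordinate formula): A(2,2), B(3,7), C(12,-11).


2*(7+ 11) = 36
3*(-11-2) = -39
12*(2-7) = -60
sum = -63
Area = |-63|/2 = 31.5000

31.5000 sq units


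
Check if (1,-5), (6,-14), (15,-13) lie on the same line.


1*(-14+ 13) + 6*(-13+ 5) + 15*(-5+ 14)
= -1 - 48 + 135 = 86

No, not collinear (determinant = 86)


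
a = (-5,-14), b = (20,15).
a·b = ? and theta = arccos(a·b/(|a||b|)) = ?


a·b = -5*20 - 14*15 = -100 - 210 = -310
|a| = sqrt(25+196) = 14.8661
|b| = sqrt(400+225) = 25.0000
cos(theta) = -310/(sqrt(221)*sqrt(625)) = -310/sqrt(138125) = -0.834114
theta = arccos(-310/sqrt(138125)) = 146.5237 degrees

a·b = -310, theta = 146.5237 deg


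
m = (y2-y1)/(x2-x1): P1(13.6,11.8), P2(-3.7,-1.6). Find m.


dy = -1.6 - 11.8 = -13.4
dx = -3.7 - 13.6 = -17.3
m = -13.4/(-17.3) = 0.7746

m = 0.7746


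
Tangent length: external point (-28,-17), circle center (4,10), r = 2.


d = sqrt((-28-4)^2 + (-17-10)^2) = sqrt(1024+729) = 41.8688
L = sqrt(1753.0000 - 4) = sqrt(1749.0000) = 41.8210

41.8210


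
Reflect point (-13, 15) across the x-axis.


Reflection rule for x-axis: (x, -y)
(-13, 15) -> (-13, -15)

(-13, -15)


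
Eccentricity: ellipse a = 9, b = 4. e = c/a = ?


c = sqrt(81-16) = sqrt(65) = 8.0623
e = c/a = sqrt(65)/9 = 0.8958

e = 0.8958


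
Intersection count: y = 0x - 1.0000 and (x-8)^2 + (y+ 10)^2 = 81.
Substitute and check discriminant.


Substitute y = 0x - 1.0000: (x-8)^2 + (0x- 1.0000+ 10)^2 = 81
Expand to Ax^2 + Bx + C = 0, where b-k = 9
A = 1+m^2 = 1
B = 2(m(b-k) - h) = 2(0*9 - 8) = -16
C = h^2 + (b-k)^2 - r^2 = 64 + 81 - 81 = 64
disc = B^2-4AC = 256.0000 - 256.0000 = 0
disc = 0

1 intersection point (tangent)


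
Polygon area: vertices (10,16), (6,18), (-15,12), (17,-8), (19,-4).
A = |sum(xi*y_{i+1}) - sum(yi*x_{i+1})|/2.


sum(xi*y_{i+1}) = 10*18 + 6*12 - 15*(-8) + 17*(-4) + 19*16 = 608
sum(yi*x_{i+1}) = 16*6 + 18*(-15) + 12*17 - 8*19 - 4*10 = -162
Area = |608 + 162|/2 = 770/2 = 385.0000

385.0000 sq units


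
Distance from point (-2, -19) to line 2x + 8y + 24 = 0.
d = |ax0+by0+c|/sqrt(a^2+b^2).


|2*(-2) + 8*(-19) + 24| = |-132| = 132
sqrt(4 + 64) = sqrt(68) = 8.2462
d = 132/sqrt(68) = 16.0074

16.0074


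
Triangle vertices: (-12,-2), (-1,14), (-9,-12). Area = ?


-12*(14+ 12) = -312
-1*(-12+ 2) = 10
-9*(-2-14) = 144
sum = -158
Area = |-158|/2 = 79.0000

79.0000 sq units


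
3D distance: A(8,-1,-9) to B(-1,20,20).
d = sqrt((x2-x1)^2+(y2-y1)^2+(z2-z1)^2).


dx=-9, dy=21, dz=29
d = sqrt(81+441+841) = sqrt(1363) = 36.9188

36.9188


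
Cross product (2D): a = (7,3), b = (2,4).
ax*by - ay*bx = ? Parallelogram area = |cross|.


cross = 7*4 - 3*2 = 28 - 6 = 22
Parallelogram area = |22| = 22

cross = 22, parallelogram area = 22


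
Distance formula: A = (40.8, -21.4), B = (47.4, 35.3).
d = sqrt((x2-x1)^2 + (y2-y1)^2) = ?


dx = 47.4 - 40.8 = 6.6
dy = 35.3 + 21.4 = 56.7
d = sqrt(43.56 + 3214.89) = sqrt(3258.45) = 57.0828

57.0828


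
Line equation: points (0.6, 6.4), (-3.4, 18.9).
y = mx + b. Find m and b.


m = (12.5)/(-4.0) = -3.1250
b = y1 - m*x1 = 6.4 - (12.5*0.6)/(-4.0) = 6.4 + 1.8750 = 8.2750

y = -3.1250x + 8.2750


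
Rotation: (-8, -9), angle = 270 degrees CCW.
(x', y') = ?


cos(270) = 0, sin(270) = -1
x' = -8*0 + 9*(-1) = -9
y' = -8*(-1) - 9*0 = 8

(-9, 8)


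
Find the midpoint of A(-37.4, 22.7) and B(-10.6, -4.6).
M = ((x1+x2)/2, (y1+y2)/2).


Mx = (-37.4 - 10.6)/2 = -48.0/2 = -24.0000
My = (22.7 - 4.6)/2 = 18.1/2 = 9.0500

(-24.0000, 9.0500)


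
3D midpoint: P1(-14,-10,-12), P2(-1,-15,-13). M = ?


Mx = (-14- 1)/2 = -7.5000
My = (-10- 15)/2 = -12.5000
Mz = (-12- 13)/2 = -12.5000

M = (-7.5000, -12.5000, -12.5000)


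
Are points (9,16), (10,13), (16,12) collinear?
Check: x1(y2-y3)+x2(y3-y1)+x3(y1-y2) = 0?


9*(13-12) + 10*(12-16) + 16*(16-13)
= 9 - 40 + 48 = 17

No, not collinear (determinant = 17)


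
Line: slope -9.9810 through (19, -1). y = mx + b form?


y + 1 = -9.9810(x - 19)
y = -9.9810x - 1 + 9.9810*19
y = -9.9810x + 188.6390

y = -9.9810x + 188.6390


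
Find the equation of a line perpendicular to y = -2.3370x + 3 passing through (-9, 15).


Perpendicular slope = -1/m1 = -1/(-2.3370) = 0.4279
b2 = y0 - m2*x0 = 15 - 9/(-2.3370) = 15 + 3.8511 = 18.8511

y = 0.4279x + 18.8511


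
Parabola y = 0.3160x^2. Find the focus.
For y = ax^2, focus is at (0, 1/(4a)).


a = 0.3160
4a = 1.2640
focus = (0, 1/1.2640) = (0, 0.7911)

Focus = (0, 0.7911)


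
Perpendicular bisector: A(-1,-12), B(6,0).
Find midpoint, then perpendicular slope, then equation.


Midpoint = (2.5, -6)
Slope of AB = dy/dx = 12/7 = 1.7143
Perp slope = -dx/dy = -7/12 = -0.5833
b = My - (perp slope)*Mx = -6 + (7*2.5)/12 = -6 + 1.4583 = -4.5417

y = -0.5833x - 4.5417


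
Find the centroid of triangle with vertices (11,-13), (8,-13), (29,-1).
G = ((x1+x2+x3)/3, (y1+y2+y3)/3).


Gx = (11+8+29)/3 = 48/3 = 16.0000
Gy = (-13- 13- 1)/3 = -27/3 = -9.0000

G = (16.0000, -9.0000)


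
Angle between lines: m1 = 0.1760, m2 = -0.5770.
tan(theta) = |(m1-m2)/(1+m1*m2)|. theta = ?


m1-m2 = 0.753
1+m1*m2 = 0.898448
tan(theta) = |0.753/0.898448| = 0.838112
theta = arctan(|0.753/0.898448|) = 39.9668 degrees (acute angle)

39.9668 degrees


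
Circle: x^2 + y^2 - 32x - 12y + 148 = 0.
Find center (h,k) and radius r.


h = -D/2 = 32/2 = 16
k = -E/2 = 12/2 = 6
r^2 = h^2 + k^2 - F = 256 + 36 - 148 = 144
r = 12

Center (16, 6), radius = 12


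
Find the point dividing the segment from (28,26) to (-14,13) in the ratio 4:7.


Px = (4*(-14) + 7*28)/11 = 140/11 = 12.7273
Py = (4*13 + 7*26)/11 = 234/11 = 21.2727

P = (12.7273, 21.2727)


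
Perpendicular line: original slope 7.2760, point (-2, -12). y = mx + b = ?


Perpendicular slope = -1/m1 = -1/7.2760 = -0.1374
b2 = y0 - m2*x0 = -12 - 2/7.2760 = -12 - 0.2749 = -12.2749

y = -0.1374x - 12.2749


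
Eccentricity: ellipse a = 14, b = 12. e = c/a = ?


c = sqrt(196-144) = sqrt(52) = 7.2111
e = c/a = sqrt(52)/14 = 0.5151

e = 0.5151


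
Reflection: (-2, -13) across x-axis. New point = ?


Reflection rule for x-axis: (x, -y)
(-2, -13) -> (-2, 13)

(-2, 13)


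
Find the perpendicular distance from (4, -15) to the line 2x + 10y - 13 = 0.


|2*4 + 10*(-15) - 13| = |-155| = 155
sqrt(4 + 100) = sqrt(104) = 10.1980
d = 155/sqrt(104) = 15.1990

15.1990


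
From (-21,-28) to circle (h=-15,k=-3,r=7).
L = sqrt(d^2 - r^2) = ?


d = sqrt((-21+ 15)^2 + (-28+ 3)^2) = sqrt(36+625) = 25.7099
L = sqrt(661.0000 - 49) = sqrt(612.0000) = 24.7386

24.7386


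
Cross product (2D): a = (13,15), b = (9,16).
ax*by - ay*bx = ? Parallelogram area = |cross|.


cross = 13*16 - 15*9 = 208 - 135 = 73
Parallelogram area = |73| = 73

cross = 73, parallelogram area = 73


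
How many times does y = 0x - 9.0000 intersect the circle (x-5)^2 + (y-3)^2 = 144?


Substitute y = 0x - 9.0000: (x-5)^2 + (0x- 9.0000-3)^2 = 144
Expand to Ax^2 + Bx + C = 0, where b-k = -12
A = 1+m^2 = 1
B = 2(m(b-k) - h) = 2(0*(-12) - 5) = -10
C = h^2 + (b-k)^2 - r^2 = 25 + 144 - 144 = 25
disc = B^2-4AC = 100.0000 - 100.0000 = 0
disc = 0

1 intersection point (tangent)


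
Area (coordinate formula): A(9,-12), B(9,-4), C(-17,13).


9*(-4-13) = -153
9*(13+ 12) = 225
-17*(-12+ 4) = 136
sum = 208
Area = |208|/2 = 104.0000

104.0000 sq units


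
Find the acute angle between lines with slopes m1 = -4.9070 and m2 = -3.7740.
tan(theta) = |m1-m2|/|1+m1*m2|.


m1-m2 = -1.133
1+m1*m2 = 19.519018
tan(theta) = |-1.133/19.519018| = 0.058046
theta = arctan(|-1.133/19.519018|) = 3.3221 degrees (acute angle)

3.3221 degrees


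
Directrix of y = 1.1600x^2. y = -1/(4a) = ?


a = 1.1600
1/(4a) = 0.2155
directrix: y = -0.2155 = -0.2155

y = -0.2155


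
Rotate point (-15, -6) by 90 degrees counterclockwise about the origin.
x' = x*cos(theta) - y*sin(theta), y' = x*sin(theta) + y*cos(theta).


cos(90) = 0, sin(90) = 1
x' = -15*0 + 6*1 = 6
y' = -15*1 - 6*0 = -15

(6, -15)


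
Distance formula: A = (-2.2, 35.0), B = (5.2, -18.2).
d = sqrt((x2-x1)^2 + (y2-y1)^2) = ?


dx = 5.2 + 2.2 = 7.4
dy = -18.2 - 35.0 = -53.2
d = sqrt(54.76 + 2830.24) = sqrt(2885) = 53.7122

53.7122


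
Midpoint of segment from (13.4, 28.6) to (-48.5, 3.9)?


Mx = (13.4 - 48.5)/2 = -35.1/2 = -17.5500
My = (28.6 + 3.9)/2 = 32.5/2 = 16.2500

(-17.5500, 16.2500)


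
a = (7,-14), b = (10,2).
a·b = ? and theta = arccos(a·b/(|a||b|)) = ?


a·b = 7*10 - 14*2 = 70 - 28 = 42
|a| = sqrt(49+196) = 15.6525
|b| = sqrt(100+4) = 10.1980
cos(theta) = 42/(sqrt(245)*sqrt(104)) = 42/sqrt(25480) = 0.263117
theta = arccos(42/sqrt(25480)) = 74.7449 degrees

a·b = 42, theta = 74.7449 deg


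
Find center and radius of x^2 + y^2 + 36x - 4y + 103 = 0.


h = -D/2 = -36/2 = -18
k = -E/2 = 4/2 = 2
r^2 = h^2 + k^2 - F = 324 + 4 - 103 = 225
r = 15

Center (-18, 2), radius = 15


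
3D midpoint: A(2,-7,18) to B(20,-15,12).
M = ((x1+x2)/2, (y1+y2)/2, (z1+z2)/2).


Mx = (2+20)/2 = 11.0000
My = (-7- 15)/2 = -11.0000
Mz = (18+12)/2 = 15.0000

M = (11.0000, -11.0000, 15.0000)


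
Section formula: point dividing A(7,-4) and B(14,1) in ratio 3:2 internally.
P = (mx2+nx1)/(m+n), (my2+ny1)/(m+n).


Px = (3*14 + 2*7)/5 = 56/5 = 11.2000
Py = (3*1 + 2*(-4))/5 = -5/5 = -1.0000

P = (11.2000, -1.0000)


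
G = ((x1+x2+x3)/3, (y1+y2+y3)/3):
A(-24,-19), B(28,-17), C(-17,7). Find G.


Gx = (-24+28- 17)/3 = -13/3 = -4.3333
Gy = (-19- 17+7)/3 = -29/3 = -9.6667

G = (-4.3333, -9.6667)


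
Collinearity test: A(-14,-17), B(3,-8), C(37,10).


-14*(-8-10) + 3*(10+ 17) + 37*(-17+ 8)
= 252 + 81 - 333 = 0

Yes, collinear (determinant = 0)


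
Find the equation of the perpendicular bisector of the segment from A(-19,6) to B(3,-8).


Midpoint = (-8, -1)
Slope of AB = dy/dx = -14/22 = -0.6364
Perp slope = -dx/dy = 22/14 = 1.5714
b = My - (perp slope)*Mx = -1 + (22*(-8))/(-14) = -1 + 12.5714 = 11.5714

y = 1.5714x + 11.5714


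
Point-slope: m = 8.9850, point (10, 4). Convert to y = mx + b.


y - 4 = 8.9850(x - 10)
y = 8.9850x + 4 - 8.9850*10
y = 8.9850x - 85.8500

y = 8.9850x - 85.8500


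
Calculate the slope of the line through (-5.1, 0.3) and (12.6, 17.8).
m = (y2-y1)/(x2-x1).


dy = 17.8 - 0.3 = 17.5
dx = 12.6 + 5.1 = 17.7
m = 17.5/17.7 = 0.9887

m = 0.9887


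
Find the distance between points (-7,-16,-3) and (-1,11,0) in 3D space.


dx=6, dy=27, dz=3
d = sqrt(36+729+9) = sqrt(774) = 27.8209

27.8209


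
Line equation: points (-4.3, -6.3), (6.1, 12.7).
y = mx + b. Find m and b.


m = (19.0)/(10.4) = 1.8269
b = y1 - m*x1 = -6.3 - (19.0*(-4.3))/(10.4) = -6.3 + 7.8558 = 1.5558

y = 1.8269x + 1.5558


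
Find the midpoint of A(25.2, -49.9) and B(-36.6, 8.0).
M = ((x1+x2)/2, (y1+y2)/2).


Mx = (25.2 - 36.6)/2 = -11.4/2 = -5.7000
My = (-49.9 + 8.0)/2 = -41.9/2 = -20.9500

(-5.7000, -20.9500)


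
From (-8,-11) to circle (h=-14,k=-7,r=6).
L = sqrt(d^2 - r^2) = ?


d = sqrt((-8+ 14)^2 + (-11+ 7)^2) = sqrt(36+16) = 7.2111
L = sqrt(52.0000 - 36) = sqrt(16.0000) = 4.0000

4.0000


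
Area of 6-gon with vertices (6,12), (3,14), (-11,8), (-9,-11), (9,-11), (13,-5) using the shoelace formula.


sum(xi*y_{i+1}) = 6*14 + 3*8 - 11*(-11) - 9*(-11) + 9*(-5) + 13*12 = 439
sum(yi*x_{i+1}) = 12*3 + 14*(-11) + 8*(-9) - 11*9 - 11*13 - 5*6 = -462
Area = |439 + 462|/2 = 901/2 = 450.5000

450.5000 sq units


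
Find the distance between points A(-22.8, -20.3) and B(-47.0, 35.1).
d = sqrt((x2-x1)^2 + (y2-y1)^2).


dx = -47.0 + 22.8 = -24.2
dy = 35.1 + 20.3 = 55.4
d = sqrt(585.64 + 3069.16) = sqrt(3654.8) = 60.4549

60.4549


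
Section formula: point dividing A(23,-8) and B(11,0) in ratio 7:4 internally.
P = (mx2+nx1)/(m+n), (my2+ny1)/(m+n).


Px = (7*11 + 4*23)/11 = 169/11 = 15.3636
Py = (7*0 + 4*(-8))/11 = -32/11 = -2.9091

P = (15.3636, -2.9091)


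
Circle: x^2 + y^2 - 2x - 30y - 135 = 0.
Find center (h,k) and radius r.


h = -D/2 = 2/2 = 1
k = -E/2 = 30/2 = 15
r^2 = h^2 + k^2 - F = 1 + 225 + 135 = 361
r = 19

Center (1, 15), radius = 19


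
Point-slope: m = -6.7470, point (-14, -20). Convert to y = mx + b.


y + 20 = -6.7470(x + 14)
y = -6.7470x - 20 + 6.7470*(-14)
y = -6.7470x - 114.4580

y = -6.7470x - 114.4580


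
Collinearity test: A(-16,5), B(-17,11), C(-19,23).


-16*(11-23) - 17*(23-5) - 19*(5-11)
= 192 - 306 + 114 = 0

Yes, collinear (determinant = 0)


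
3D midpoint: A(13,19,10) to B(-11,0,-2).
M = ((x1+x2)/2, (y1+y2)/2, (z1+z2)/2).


Mx = (13- 11)/2 = 1.0000
My = (19+0)/2 = 9.5000
Mz = (10- 2)/2 = 4.0000

M = (1.0000, 9.5000, 4.0000)


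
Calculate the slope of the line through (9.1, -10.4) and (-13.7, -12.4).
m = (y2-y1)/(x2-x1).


dy = -12.4 + 10.4 = -2.0
dx = -13.7 - 9.1 = -22.8
m = -2.0/(-22.8) = 0.0877

m = 0.0877


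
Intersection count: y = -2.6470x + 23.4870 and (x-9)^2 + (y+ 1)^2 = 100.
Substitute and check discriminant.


Substitute y = -2.6470x + 23.4870: (x-9)^2 + (-2.6470x+23.4870+ 1)^2 = 100
Expand to Ax^2 + Bx + C = 0, where b-k = 24.487
A = 1+m^2 = 8.006609
B = 2(m(b-k) - h) = 2(-2.6470*24.487 - 9) = -147.634178
C = h^2 + (b-k)^2 - r^2 = 81 + 599.613169 - 100 = 580.613169
disc = B^2-4AC = 21795.8505 - 18594.9705 = 3200.8800
disc > 0

2 intersection points


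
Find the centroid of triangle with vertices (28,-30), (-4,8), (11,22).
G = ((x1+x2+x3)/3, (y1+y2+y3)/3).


Gx = (28- 4+11)/3 = 35/3 = 11.6667
Gy = (-30+8+22)/3 = 0/3 = 0

G = (11.6667, 0)


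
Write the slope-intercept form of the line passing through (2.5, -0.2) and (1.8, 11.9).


m = (12.1)/(-0.7) = -17.2857
b = y1 - m*x1 = -0.2 - (12.1*2.5)/(-0.7) = -0.2 + 43.2143 = 43.0143

y = -17.2857x + 43.0143


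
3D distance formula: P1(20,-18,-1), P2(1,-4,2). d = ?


dx=-19, dy=14, dz=3
d = sqrt(361+196+9) = sqrt(566) = 23.7908

23.7908


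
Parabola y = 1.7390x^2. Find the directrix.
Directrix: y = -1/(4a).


a = 1.7390
1/(4a) = 0.1438
directrix: y = -0.1438 = -0.1438

y = -0.1438


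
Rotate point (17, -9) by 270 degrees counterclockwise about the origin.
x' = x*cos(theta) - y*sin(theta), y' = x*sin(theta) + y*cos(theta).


cos(270) = 0, sin(270) = -1
x' = 17*0 + 9*(-1) = -9
y' = 17*(-1) - 9*0 = -17

(-9, -17)


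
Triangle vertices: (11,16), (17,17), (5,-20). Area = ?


11*(17+ 20) = 407
17*(-20-16) = -612
5*(16-17) = -5
sum = -210
Area = |-210|/2 = 105.0000

105.0000 sq units


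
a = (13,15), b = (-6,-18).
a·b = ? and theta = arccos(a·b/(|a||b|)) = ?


a·b = 13*(-6) + 15*(-18) = -78 - 270 = -348
|a| = sqrt(169+225) = 19.8494
|b| = sqrt(36+324) = 18.9737
cos(theta) = -348/(sqrt(394)*sqrt(360)) = -348/sqrt(141840) = -0.924017
theta = arccos(-348/sqrt(141840)) = 157.5206 degrees

a·b = -348, theta = 157.5206 deg


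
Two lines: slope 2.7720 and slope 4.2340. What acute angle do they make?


m1-m2 = -1.462
1+m1*m2 = 12.736648
tan(theta) = |-1.462/12.736648| = 0.114787
theta = arctan(|-1.462/12.736648|) = 6.5481 degrees (acute angle)

6.5481 degrees


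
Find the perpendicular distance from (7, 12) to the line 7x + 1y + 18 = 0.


|7*7 + 1*12 + 18| = |79| = 79
sqrt(49 + 1) = sqrt(50) = 7.0711
d = 79/sqrt(50) = 11.1723

11.1723


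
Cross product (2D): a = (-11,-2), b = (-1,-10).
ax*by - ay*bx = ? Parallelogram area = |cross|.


cross = -11*(-10) + 2*(-1) = 110 - 2 = 108
Parallelogram area = |108| = 108

cross = 108, parallelogram area = 108


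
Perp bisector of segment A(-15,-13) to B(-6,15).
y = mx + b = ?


Midpoint = (-10.5, 1)
Slope of AB = dy/dx = 28/9 = 3.1111
Perp slope = -dx/dy = -9/28 = -0.3214
b = My - (perp slope)*Mx = 1 + (9*(-10.5))/28 = 1 - 3.3750 = -2.3750

y = -0.3214x - 2.3750


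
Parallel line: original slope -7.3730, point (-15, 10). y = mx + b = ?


Parallel lines have equal slopes.
m2 = -7.3730
b2 = 10 + 7.3730*(-15) = -100.5950

y = -7.3730x - 100.5950


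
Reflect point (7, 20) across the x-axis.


Reflection rule for x-axis: (x, -y)
(7, 20) -> (7, -20)

(7, -20)


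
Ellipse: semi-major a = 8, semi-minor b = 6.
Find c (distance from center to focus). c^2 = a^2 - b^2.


c^2 = 8^2 - 6^2 = 64 - 36 = 28
c = sqrt(28) = 5.2915

c = 5.2915


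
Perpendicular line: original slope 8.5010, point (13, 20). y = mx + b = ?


Perpendicular slope = -1/m1 = -1/8.5010 = -0.1176
b2 = y0 - m2*x0 = 20 + 13/8.5010 = 20 + 1.5292 = 21.5292

y = -0.1176x + 21.5292


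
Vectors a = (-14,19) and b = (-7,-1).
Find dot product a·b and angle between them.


a·b = -14*(-7) + 19*(-1) = 98 - 19 = 79
|a| = sqrt(196+361) = 23.6008
|b| = sqrt(49+1) = 7.0711
cos(theta) = 79/(sqrt(557)*sqrt(50)) = 79/sqrt(27850) = 0.473385
theta = arccos(79/sqrt(27850)) = 61.7458 degrees

a·b = 79, theta = 61.7458 deg


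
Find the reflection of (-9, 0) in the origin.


Reflection rule for origin: (-x, -y)
(-9, 0) -> (9, 0)

(9, 0)


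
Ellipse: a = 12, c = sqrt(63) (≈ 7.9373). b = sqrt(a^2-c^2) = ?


b^2 = 12^2 - (sqrt(63))^2 = 144 - 63 = 81
b = sqrt(81) = 9

b = 9


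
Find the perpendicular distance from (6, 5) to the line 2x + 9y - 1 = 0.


|2*6 + 9*5 - 1| = |56| = 56
sqrt(4 + 81) = sqrt(85) = 9.2195
d = 56/sqrt(85) = 6.0741

6.0741


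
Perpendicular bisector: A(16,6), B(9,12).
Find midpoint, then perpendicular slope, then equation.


Midpoint = (12.5, 9)
Slope of AB = dy/dx = 6/(-7) = -0.8571
Perp slope = -dx/dy = 7/6 = 1.1667
b = My - (perp slope)*Mx = 9 + (-7*12.5)/6 = 9 - 14.5833 = -5.5833

y = 1.1667x - 5.5833


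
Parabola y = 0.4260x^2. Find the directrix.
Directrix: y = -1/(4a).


a = 0.4260
1/(4a) = 0.5869
directrix: y = -0.5869 = -0.5869

y = -0.5869


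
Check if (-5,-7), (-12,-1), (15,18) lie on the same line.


-5*(-1-18) - 12*(18+ 7) + 15*(-7+ 1)
= 95 - 300 - 90 = -295

No, not collinear (determinant = -295)


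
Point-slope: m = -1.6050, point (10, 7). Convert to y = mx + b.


y - 7 = -1.6050(x - 10)
y = -1.6050x + 7 + 1.6050*10
y = -1.6050x + 23.0500

y = -1.6050x + 23.0500


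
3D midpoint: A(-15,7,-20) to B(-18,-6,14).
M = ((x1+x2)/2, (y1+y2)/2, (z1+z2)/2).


Mx = (-15- 18)/2 = -16.5000
My = (7- 6)/2 = 0.5000
Mz = (-20+14)/2 = -3.0000

M = (-16.5000, 0.5000, -3.0000)


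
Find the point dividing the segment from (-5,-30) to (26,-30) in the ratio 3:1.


Px = (3*26 + 1*(-5))/4 = 73/4 = 18.2500
Py = (3*(-30) + 1*(-30))/4 = -120/4 = -30.0000

P = (18.2500, -30.0000)


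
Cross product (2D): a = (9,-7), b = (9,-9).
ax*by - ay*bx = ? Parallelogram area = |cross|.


cross = 9*(-9) + 7*9 = -81 + 63 = -18
Parallelogram area = |-18| = 18

cross = -18, parallelogram area = 18


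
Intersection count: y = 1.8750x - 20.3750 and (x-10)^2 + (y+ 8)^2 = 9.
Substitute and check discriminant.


Substitute y = 1.8750x - 20.3750: (x-10)^2 + (1.8750x- 20.3750+ 8)^2 = 9
Expand to Ax^2 + Bx + C = 0, where b-k = -12.375
A = 1+m^2 = 4.515625
B = 2(m(b-k) - h) = 2(1.8750*(-12.375) - 10) = -66.40625
C = h^2 + (b-k)^2 - r^2 = 100 + 153.140625 - 9 = 244.140625
disc = B^2-4AC = 4409.7900 - 4409.7900 = 0
disc = 0

1 intersection point (tangent)


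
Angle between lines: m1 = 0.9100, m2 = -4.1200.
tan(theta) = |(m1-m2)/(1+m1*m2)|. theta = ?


m1-m2 = 5.03
1+m1*m2 = -2.7492
tan(theta) = |5.03/(-2.7492)| = 1.829623
theta = arctan(|5.03/(-2.7492)|) = 61.3407 degrees (acute angle)

61.3407 degrees


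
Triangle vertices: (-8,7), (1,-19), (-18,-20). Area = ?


-8*(-19+ 20) = -8
1*(-20-7) = -27
-18*(7+ 19) = -468
sum = -503
Area = |-503|/2 = 251.5000

251.5000 sq units


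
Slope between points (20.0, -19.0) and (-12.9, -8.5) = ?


dy = -8.5 + 19.0 = 10.5
dx = -12.9 - 20.0 = -32.9
m = 10.5/(-32.9) = -0.3191

m = -0.3191


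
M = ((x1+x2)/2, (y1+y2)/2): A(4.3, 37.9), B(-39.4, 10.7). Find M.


Mx = (4.3 - 39.4)/2 = -35.1/2 = -17.5500
My = (37.9 + 10.7)/2 = 48.6/2 = 24.3000

(-17.5500, 24.3000)


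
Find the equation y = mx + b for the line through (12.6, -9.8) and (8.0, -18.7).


m = (-8.9)/(-4.6) = 1.9348
b = y1 - m*x1 = -9.8 - (-8.9*12.6)/(-4.6) = -9.8 - 24.3783 = -34.1783

y = 1.9348x - 34.1783


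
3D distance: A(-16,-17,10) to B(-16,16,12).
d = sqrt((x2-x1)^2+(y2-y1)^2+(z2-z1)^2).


dx=0, dy=33, dz=2
d = sqrt(0+1089+4) = sqrt(1093) = 33.0606

33.0606
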